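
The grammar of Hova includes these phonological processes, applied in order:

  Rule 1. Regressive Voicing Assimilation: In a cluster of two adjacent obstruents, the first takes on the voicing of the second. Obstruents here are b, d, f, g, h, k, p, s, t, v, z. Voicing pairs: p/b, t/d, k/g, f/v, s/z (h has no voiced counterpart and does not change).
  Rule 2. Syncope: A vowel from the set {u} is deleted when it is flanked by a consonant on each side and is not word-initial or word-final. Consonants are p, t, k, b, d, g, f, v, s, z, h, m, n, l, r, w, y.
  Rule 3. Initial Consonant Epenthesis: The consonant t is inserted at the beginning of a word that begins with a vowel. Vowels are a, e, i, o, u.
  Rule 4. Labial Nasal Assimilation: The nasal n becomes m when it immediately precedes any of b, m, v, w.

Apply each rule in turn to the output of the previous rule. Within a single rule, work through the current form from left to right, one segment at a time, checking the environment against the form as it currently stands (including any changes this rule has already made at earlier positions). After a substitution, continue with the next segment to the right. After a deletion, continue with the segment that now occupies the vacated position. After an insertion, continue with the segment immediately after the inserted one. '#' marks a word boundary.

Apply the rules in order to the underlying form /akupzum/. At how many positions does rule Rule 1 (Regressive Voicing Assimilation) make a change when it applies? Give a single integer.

Rule 1 Regressive Voicing Assimilation: [akupzum] → [akubzum]
Rule 2 Syncope: [akubzum] → [akbzm]
Rule 3 Initial Consonant Epenthesis: [akbzm] → [takbzm]
Rule 4 Labial Nasal Assimilation: no change — [takbzm]
Rule Rule 1 changed 1 position(s).

1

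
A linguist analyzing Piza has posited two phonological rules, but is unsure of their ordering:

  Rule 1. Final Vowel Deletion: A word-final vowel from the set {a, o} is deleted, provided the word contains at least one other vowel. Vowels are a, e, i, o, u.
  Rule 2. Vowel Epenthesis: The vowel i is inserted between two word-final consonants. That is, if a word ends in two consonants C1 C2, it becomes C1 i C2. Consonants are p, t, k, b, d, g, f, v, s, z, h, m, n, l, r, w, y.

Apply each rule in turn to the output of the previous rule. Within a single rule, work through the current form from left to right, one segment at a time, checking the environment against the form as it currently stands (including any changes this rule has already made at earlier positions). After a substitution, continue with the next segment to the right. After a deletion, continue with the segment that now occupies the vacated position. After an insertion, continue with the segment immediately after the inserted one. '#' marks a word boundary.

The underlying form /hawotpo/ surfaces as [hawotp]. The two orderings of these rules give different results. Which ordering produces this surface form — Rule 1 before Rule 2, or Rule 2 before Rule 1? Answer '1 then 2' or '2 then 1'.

2 then 1

Order 1 then 2:
  1 Final Vowel Deletion: [hawotpo] → [hawotp]
  2 Vowel Epenthesis: [hawotp] → [hawotip]
  result: [hawotip]
Order 2 then 1:
  2 Vowel Epenthesis: no change — [hawotpo]
  1 Final Vowel Deletion: [hawotpo] → [hawotp]
  result: [hawotp]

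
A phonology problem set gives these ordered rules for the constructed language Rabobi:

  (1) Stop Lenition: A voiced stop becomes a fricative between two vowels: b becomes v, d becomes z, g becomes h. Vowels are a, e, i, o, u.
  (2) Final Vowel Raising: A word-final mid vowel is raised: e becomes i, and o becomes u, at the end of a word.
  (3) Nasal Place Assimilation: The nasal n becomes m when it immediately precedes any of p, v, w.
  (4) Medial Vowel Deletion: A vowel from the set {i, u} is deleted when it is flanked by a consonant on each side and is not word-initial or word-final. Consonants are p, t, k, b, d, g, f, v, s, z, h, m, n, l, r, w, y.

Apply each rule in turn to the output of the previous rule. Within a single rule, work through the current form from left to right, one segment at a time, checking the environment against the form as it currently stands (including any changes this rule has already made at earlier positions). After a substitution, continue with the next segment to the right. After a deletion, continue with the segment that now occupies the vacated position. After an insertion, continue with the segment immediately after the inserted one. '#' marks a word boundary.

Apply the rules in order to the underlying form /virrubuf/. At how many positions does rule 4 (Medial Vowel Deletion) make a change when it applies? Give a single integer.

(1) Stop Lenition: [virrubuf] → [virruvuf]
(2) Final Vowel Raising: no change — [virruvuf]
(3) Nasal Place Assimilation: no change — [virruvuf]
(4) Medial Vowel Deletion: [virruvuf] → [vrrvf]
Rule 4 changed 3 position(s).

3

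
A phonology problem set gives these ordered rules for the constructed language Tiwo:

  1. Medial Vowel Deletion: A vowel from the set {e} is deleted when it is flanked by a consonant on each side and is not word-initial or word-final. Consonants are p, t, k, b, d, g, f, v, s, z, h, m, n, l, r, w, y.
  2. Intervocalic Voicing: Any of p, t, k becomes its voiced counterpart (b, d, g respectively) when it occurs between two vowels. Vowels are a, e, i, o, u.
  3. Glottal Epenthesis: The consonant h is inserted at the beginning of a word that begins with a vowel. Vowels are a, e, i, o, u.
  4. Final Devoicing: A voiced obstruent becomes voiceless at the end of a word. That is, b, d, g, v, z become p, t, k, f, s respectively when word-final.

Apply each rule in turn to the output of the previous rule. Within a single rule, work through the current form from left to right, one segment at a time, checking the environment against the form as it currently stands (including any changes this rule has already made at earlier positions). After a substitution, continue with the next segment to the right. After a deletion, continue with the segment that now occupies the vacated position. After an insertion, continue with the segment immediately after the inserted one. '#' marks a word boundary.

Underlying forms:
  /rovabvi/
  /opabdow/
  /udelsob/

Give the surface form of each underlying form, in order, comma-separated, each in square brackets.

[rovabvi], [hobabdow], [hudlsop]

/rovabvi/:
  1 Medial Vowel Deletion: no change — [rovabvi]
  2 Intervocalic Voicing: no change — [rovabvi]
  3 Glottal Epenthesis: no change — [rovabvi]
  4 Final Devoicing: no change — [rovabvi]
/opabdow/:
  1 Medial Vowel Deletion: no change — [opabdow]
  2 Intervocalic Voicing: [opabdow] → [obabdow]
  3 Glottal Epenthesis: [obabdow] → [hobabdow]
  4 Final Devoicing: no change — [hobabdow]
/udelsob/:
  1 Medial Vowel Deletion: [udelsob] → [udlsob]
  2 Intervocalic Voicing: no change — [udlsob]
  3 Glottal Epenthesis: [udlsob] → [hudlsob]
  4 Final Devoicing: [hudlsob] → [hudlsop]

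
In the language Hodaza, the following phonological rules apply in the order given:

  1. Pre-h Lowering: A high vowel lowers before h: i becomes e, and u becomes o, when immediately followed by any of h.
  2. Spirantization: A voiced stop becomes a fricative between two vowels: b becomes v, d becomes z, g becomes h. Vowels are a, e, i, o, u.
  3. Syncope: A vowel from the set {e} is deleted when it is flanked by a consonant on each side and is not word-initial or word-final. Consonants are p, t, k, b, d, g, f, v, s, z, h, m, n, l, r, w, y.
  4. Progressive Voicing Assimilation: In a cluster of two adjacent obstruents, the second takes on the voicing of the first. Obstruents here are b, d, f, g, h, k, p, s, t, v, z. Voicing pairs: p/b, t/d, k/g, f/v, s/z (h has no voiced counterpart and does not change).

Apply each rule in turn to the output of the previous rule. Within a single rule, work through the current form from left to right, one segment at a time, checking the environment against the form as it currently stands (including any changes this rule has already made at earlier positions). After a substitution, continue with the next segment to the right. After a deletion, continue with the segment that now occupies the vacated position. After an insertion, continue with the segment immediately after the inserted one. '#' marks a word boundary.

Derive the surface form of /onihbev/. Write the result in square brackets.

1 Pre-h Lowering: [onihbev] → [onehbev]
2 Spirantization: no change — [onehbev]
3 Syncope: [onehbev] → [onhbv]
4 Progressive Voicing Assimilation: [onhbv] → [onhpf]

[onhpf]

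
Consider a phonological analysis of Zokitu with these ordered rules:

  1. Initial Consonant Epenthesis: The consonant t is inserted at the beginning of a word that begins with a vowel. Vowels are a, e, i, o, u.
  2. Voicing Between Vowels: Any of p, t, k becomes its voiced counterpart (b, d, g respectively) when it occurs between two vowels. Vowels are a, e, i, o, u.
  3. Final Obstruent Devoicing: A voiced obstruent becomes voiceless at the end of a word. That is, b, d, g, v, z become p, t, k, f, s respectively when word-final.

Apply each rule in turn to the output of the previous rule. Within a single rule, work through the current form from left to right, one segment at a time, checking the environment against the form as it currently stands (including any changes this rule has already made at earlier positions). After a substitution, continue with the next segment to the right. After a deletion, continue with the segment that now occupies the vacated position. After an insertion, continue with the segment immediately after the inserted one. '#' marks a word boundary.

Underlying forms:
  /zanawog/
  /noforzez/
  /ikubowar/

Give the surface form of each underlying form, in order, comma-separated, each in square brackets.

/zanawog/:
  1 Initial Consonant Epenthesis: no change — [zanawog]
  2 Voicing Between Vowels: no change — [zanawog]
  3 Final Obstruent Devoicing: [zanawog] → [zanawok]
/noforzez/:
  1 Initial Consonant Epenthesis: no change — [noforzez]
  2 Voicing Between Vowels: no change — [noforzez]
  3 Final Obstruent Devoicing: [noforzez] → [noforzes]
/ikubowar/:
  1 Initial Consonant Epenthesis: [ikubowar] → [tikubowar]
  2 Voicing Between Vowels: [tikubowar] → [tigubowar]
  3 Final Obstruent Devoicing: no change — [tigubowar]

[zanawok], [noforzes], [tigubowar]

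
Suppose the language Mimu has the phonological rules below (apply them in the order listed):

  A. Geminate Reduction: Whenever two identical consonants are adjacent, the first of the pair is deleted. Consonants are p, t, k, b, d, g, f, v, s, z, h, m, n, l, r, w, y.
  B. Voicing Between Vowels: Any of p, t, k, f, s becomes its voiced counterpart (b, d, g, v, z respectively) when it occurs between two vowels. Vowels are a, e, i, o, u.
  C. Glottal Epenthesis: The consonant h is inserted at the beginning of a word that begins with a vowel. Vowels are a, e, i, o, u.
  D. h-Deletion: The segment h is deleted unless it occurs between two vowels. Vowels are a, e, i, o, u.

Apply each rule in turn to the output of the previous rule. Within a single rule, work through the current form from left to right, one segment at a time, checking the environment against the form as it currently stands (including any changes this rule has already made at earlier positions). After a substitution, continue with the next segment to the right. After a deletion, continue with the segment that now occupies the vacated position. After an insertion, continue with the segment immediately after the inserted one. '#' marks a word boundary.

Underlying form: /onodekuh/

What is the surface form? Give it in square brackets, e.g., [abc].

A Geminate Reduction: no change — [onodekuh]
B Voicing Between Vowels: [onodekuh] → [onodeguh]
C Glottal Epenthesis: [onodeguh] → [honodeguh]
D h-Deletion: [honodeguh] → [onodegu]

[onodegu]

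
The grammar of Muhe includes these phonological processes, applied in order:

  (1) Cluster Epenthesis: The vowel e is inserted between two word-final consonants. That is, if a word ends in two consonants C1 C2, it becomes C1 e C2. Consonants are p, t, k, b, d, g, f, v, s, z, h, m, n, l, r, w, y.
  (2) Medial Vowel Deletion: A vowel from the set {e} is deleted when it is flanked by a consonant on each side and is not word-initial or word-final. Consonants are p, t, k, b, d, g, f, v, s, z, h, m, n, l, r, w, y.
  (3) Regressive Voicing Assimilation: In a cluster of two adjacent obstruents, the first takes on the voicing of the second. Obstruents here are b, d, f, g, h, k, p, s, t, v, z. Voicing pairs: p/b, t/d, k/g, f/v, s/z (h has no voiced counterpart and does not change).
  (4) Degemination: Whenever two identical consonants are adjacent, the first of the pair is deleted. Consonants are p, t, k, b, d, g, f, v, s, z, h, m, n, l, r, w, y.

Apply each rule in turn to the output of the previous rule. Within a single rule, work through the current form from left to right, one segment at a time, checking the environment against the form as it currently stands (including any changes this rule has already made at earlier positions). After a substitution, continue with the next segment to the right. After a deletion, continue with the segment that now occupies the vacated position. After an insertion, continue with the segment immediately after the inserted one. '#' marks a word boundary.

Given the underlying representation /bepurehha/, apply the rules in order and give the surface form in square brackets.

[purha]

(1) Cluster Epenthesis: no change — [bepurehha]
(2) Medial Vowel Deletion: [bepurehha] → [bpurhha]
(3) Regressive Voicing Assimilation: [bpurhha] → [ppurhha]
(4) Degemination: [ppurhha] → [purha]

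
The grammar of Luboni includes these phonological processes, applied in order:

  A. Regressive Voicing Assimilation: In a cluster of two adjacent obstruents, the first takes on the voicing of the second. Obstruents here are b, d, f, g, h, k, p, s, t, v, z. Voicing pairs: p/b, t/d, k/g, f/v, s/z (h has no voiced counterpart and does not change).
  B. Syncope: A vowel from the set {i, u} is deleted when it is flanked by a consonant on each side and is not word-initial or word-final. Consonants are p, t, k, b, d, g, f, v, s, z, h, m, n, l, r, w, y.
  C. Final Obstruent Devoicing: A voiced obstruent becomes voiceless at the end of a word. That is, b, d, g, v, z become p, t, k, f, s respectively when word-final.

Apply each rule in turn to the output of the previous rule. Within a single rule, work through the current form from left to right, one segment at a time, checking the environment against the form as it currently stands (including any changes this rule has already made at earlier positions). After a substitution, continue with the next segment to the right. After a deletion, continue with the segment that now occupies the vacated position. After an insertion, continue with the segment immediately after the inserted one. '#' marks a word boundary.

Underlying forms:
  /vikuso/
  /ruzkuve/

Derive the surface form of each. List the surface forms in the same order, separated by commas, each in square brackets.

/vikuso/:
  A Regressive Voicing Assimilation: no change — [vikuso]
  B Syncope: [vikuso] → [vkso]
  C Final Obstruent Devoicing: no change — [vkso]
/ruzkuve/:
  A Regressive Voicing Assimilation: [ruzkuve] → [ruskuve]
  B Syncope: [ruskuve] → [rskve]
  C Final Obstruent Devoicing: no change — [rskve]

[vkso], [rskve]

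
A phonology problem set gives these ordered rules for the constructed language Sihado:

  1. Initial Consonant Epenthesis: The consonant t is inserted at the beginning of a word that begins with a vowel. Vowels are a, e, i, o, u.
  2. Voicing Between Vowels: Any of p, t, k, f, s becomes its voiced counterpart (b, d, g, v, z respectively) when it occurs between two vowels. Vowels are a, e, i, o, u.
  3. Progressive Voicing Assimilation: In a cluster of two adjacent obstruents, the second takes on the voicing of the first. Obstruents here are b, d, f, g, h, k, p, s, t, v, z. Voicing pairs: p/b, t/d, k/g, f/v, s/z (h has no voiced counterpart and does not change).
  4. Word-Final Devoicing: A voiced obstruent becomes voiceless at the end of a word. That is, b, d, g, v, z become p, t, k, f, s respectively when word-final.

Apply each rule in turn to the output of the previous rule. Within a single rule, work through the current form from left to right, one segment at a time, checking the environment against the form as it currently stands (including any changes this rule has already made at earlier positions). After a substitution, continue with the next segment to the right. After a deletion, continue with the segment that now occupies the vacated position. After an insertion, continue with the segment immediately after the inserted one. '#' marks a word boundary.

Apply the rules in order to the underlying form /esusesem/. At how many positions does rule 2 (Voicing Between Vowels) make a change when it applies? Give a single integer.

1 Initial Consonant Epenthesis: [esusesem] → [tesusesem]
2 Voicing Between Vowels: [tesusesem] → [tezuzezem]
3 Progressive Voicing Assimilation: no change — [tezuzezem]
4 Word-Final Devoicing: no change — [tezuzezem]
Rule 2 changed 3 position(s).

3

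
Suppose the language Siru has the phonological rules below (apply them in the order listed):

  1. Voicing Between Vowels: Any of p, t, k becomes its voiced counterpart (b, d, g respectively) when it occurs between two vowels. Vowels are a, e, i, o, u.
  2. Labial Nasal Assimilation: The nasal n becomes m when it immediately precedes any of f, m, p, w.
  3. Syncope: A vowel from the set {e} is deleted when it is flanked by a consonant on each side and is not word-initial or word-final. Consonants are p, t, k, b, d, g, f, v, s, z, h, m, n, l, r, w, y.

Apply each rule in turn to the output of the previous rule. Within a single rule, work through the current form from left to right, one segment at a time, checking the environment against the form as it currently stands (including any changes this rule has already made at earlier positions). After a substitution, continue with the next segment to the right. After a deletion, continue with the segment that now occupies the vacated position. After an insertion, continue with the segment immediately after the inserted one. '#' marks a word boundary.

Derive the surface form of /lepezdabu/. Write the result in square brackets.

[lbzdabu]

1 Voicing Between Vowels: [lepezdabu] → [lebezdabu]
2 Labial Nasal Assimilation: no change — [lebezdabu]
3 Syncope: [lebezdabu] → [lbzdabu]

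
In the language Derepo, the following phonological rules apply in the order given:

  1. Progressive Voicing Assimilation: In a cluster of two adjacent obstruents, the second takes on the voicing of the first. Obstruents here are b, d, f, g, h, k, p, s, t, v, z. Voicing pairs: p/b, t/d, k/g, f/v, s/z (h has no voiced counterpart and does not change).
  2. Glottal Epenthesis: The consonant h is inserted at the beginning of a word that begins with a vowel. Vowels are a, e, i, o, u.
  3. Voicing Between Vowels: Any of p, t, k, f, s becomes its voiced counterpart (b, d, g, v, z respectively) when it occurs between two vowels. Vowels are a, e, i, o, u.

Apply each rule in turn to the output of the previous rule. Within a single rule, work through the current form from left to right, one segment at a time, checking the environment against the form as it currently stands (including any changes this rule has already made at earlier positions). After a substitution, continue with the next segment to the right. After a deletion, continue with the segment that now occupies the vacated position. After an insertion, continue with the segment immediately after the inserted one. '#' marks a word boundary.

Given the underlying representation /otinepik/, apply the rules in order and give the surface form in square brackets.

1 Progressive Voicing Assimilation: no change — [otinepik]
2 Glottal Epenthesis: [otinepik] → [hotinepik]
3 Voicing Between Vowels: [hotinepik] → [hodinebik]

[hodinebik]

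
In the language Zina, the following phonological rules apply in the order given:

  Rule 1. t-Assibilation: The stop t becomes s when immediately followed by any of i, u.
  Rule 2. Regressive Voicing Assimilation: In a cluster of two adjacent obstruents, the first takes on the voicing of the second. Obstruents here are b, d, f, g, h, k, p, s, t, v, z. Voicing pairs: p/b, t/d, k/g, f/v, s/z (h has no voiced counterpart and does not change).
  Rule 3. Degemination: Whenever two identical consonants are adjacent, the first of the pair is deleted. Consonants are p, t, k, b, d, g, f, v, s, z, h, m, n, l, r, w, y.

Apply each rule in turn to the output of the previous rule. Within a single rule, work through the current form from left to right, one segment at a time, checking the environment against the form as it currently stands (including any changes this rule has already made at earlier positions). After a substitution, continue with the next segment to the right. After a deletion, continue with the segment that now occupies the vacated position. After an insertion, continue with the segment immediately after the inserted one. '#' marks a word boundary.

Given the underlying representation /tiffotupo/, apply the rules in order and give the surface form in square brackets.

Rule 1 t-Assibilation: [tiffotupo] → [siffosupo]
Rule 2 Regressive Voicing Assimilation: no change — [siffosupo]
Rule 3 Degemination: [siffosupo] → [sifosupo]

[sifosupo]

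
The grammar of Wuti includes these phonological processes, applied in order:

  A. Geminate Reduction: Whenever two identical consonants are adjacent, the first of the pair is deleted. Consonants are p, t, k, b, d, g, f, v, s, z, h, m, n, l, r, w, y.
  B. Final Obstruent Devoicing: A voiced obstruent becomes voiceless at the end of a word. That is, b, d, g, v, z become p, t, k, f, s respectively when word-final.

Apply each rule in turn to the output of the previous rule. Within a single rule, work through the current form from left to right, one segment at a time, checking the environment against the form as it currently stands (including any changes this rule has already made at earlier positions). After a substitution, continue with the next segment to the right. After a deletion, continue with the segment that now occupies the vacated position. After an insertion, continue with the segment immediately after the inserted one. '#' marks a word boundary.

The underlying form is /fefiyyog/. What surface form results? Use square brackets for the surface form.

[fefiyok]

A Geminate Reduction: [fefiyyog] → [fefiyog]
B Final Obstruent Devoicing: [fefiyog] → [fefiyok]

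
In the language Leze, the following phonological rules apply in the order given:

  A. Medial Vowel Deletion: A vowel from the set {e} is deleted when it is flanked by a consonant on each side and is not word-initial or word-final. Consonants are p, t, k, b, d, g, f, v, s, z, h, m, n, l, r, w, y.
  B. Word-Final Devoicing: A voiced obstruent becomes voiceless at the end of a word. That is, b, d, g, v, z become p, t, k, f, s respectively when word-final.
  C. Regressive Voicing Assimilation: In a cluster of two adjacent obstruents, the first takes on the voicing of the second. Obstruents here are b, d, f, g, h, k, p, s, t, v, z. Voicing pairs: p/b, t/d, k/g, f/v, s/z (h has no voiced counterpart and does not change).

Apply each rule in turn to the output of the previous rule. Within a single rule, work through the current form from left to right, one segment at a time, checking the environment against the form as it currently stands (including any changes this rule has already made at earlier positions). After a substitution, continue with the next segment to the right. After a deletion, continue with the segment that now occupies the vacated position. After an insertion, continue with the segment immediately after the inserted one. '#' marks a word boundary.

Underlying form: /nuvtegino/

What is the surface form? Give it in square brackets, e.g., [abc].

[nufdgino]

A Medial Vowel Deletion: [nuvtegino] → [nuvtgino]
B Word-Final Devoicing: no change — [nuvtgino]
C Regressive Voicing Assimilation: [nuvtgino] → [nufdgino]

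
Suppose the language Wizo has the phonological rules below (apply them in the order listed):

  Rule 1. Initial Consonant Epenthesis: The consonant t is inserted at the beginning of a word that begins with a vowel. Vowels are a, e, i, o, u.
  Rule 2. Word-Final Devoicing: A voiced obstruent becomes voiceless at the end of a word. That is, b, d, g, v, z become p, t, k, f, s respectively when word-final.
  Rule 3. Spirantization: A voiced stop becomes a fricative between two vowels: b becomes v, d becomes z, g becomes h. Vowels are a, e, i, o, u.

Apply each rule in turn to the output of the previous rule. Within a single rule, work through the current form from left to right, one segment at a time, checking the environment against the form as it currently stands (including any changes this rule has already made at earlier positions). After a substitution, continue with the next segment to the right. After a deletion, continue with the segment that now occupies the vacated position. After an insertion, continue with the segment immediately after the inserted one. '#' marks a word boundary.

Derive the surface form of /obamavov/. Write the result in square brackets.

[tovamavof]

Rule 1 Initial Consonant Epenthesis: [obamavov] → [tobamavov]
Rule 2 Word-Final Devoicing: [tobamavov] → [tobamavof]
Rule 3 Spirantization: [tobamavof] → [tovamavof]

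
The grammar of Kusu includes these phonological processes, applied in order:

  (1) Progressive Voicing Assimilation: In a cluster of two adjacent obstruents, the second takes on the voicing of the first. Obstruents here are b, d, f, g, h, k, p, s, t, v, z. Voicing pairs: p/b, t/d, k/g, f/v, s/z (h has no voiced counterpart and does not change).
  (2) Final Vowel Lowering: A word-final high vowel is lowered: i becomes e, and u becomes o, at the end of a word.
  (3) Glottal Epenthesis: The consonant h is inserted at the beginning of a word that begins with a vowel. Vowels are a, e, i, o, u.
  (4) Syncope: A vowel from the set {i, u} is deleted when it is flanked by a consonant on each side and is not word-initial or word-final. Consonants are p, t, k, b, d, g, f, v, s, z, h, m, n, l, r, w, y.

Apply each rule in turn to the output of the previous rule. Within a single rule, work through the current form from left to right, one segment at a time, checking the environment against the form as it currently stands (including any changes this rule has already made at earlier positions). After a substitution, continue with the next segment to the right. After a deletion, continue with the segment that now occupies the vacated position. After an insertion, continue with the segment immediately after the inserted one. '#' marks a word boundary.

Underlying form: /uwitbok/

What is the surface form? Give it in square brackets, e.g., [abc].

[hwtpok]

(1) Progressive Voicing Assimilation: [uwitbok] → [uwitpok]
(2) Final Vowel Lowering: no change — [uwitpok]
(3) Glottal Epenthesis: [uwitpok] → [huwitpok]
(4) Syncope: [huwitpok] → [hwtpok]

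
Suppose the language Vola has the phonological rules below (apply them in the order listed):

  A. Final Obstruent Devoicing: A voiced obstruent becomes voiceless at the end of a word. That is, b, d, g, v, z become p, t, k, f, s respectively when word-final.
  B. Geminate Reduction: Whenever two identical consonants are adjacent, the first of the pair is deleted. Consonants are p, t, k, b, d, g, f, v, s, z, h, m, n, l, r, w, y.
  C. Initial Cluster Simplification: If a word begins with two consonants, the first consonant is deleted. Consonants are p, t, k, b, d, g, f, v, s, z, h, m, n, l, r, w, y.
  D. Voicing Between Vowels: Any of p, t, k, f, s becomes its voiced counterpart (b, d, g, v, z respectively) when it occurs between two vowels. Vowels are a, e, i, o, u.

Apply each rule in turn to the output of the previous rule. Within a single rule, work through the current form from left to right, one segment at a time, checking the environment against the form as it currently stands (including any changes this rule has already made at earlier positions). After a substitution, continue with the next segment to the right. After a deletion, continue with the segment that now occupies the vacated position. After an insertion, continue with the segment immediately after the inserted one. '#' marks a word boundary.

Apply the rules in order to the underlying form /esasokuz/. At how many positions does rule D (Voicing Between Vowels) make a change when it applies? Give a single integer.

3

A Final Obstruent Devoicing: [esasokuz] → [esasokus]
B Geminate Reduction: no change — [esasokus]
C Initial Cluster Simplification: no change — [esasokus]
D Voicing Between Vowels: [esasokus] → [ezazogus]
Rule D changed 3 position(s).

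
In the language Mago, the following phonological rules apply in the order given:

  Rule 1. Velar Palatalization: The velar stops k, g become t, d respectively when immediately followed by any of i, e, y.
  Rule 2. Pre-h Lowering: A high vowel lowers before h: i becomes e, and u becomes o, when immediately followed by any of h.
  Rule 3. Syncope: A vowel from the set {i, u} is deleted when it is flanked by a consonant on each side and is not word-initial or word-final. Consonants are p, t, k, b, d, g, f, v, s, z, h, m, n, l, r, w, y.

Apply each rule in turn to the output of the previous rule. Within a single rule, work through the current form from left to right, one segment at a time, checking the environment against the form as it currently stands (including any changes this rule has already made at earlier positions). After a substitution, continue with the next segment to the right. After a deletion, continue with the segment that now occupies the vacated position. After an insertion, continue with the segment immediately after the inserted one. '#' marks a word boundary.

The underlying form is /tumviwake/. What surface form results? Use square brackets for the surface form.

[tmvwate]

Rule 1 Velar Palatalization: [tumviwake] → [tumviwate]
Rule 2 Pre-h Lowering: no change — [tumviwate]
Rule 3 Syncope: [tumviwate] → [tmvwate]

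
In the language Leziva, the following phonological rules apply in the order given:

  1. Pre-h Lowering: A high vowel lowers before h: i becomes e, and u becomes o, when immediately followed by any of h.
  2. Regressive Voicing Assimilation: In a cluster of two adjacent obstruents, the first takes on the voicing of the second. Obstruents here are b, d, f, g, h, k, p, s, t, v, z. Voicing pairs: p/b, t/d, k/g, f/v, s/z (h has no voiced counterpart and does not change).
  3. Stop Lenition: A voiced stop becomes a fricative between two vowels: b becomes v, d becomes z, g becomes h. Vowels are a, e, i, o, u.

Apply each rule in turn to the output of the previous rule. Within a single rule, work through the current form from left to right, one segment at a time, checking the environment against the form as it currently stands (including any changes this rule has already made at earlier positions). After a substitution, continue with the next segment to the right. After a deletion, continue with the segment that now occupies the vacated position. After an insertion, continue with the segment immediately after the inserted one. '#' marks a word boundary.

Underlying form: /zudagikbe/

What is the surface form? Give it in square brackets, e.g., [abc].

[zuzahigbe]

1 Pre-h Lowering: no change — [zudagikbe]
2 Regressive Voicing Assimilation: [zudagikbe] → [zudagigbe]
3 Stop Lenition: [zudagigbe] → [zuzahigbe]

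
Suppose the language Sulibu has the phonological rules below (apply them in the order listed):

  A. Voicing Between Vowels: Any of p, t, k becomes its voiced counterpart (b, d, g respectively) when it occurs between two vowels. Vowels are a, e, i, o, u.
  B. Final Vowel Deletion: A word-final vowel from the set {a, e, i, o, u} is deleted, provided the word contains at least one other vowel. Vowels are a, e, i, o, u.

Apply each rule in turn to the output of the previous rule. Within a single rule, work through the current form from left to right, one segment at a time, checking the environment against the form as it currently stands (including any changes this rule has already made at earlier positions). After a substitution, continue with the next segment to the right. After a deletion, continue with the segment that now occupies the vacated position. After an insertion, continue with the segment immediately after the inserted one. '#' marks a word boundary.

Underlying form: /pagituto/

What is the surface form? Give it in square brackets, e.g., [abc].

[pagidud]

A Voicing Between Vowels: [pagituto] → [pagidudo]
B Final Vowel Deletion: [pagidudo] → [pagidud]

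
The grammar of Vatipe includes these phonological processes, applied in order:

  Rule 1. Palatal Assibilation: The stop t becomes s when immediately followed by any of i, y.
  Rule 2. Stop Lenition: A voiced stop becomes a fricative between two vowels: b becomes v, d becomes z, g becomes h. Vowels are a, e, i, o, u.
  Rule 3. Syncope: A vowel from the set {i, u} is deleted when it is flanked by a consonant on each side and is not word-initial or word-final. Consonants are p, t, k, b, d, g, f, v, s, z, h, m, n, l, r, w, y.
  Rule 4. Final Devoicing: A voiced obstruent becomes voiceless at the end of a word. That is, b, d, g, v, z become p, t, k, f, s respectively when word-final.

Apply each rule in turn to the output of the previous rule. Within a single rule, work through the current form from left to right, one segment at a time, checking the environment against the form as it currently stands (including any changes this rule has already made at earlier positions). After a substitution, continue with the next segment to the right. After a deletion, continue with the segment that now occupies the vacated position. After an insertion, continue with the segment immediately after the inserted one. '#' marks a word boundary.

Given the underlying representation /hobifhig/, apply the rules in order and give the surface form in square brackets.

Rule 1 Palatal Assibilation: no change — [hobifhig]
Rule 2 Stop Lenition: [hobifhig] → [hovifhig]
Rule 3 Syncope: [hovifhig] → [hovfhg]
Rule 4 Final Devoicing: [hovfhg] → [hovfhk]

[hovfhk]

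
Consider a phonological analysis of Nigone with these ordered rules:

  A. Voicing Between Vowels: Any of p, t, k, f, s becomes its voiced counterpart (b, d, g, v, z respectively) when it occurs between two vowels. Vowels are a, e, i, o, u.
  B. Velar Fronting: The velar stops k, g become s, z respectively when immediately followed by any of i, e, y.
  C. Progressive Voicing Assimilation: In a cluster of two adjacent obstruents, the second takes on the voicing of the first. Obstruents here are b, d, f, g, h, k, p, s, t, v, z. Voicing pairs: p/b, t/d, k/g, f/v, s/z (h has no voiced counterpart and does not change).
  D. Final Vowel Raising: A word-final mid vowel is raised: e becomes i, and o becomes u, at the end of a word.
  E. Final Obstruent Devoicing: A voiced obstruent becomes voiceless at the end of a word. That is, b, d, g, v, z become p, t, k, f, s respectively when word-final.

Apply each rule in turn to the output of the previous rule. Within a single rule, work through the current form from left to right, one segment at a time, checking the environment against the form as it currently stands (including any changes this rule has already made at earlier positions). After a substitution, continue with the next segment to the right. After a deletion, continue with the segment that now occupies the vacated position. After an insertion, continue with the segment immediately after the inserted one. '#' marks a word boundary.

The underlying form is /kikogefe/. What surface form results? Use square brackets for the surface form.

A Voicing Between Vowels: [kikogefe] → [kigogeve]
B Velar Fronting: [kigogeve] → [sigozeve]
C Progressive Voicing Assimilation: no change — [sigozeve]
D Final Vowel Raising: [sigozeve] → [sigozevi]
E Final Obstruent Devoicing: no change — [sigozevi]

[sigozevi]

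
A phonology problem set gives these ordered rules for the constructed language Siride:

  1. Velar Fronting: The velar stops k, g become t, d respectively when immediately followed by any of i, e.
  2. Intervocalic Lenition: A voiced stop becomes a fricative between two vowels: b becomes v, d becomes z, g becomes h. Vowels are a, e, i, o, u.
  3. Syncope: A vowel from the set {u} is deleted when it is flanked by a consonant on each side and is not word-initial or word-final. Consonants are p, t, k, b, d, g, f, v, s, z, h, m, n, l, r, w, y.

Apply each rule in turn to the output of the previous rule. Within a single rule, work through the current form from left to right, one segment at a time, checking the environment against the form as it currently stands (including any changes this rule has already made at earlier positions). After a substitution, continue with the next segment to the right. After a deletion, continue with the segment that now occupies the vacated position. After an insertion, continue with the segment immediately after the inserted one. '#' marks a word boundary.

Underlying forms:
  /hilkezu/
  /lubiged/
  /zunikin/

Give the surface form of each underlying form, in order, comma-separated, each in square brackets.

/hilkezu/:
  1 Velar Fronting: [hilkezu] → [hiltezu]
  2 Intervocalic Lenition: no change — [hiltezu]
  3 Syncope: no change — [hiltezu]
/lubiged/:
  1 Velar Fronting: [lubiged] → [lubided]
  2 Intervocalic Lenition: [lubided] → [luvized]
  3 Syncope: [luvized] → [lvized]
/zunikin/:
  1 Velar Fronting: [zunikin] → [zunitin]
  2 Intervocalic Lenition: no change — [zunitin]
  3 Syncope: [zunitin] → [znitin]

[hiltezu], [lvized], [znitin]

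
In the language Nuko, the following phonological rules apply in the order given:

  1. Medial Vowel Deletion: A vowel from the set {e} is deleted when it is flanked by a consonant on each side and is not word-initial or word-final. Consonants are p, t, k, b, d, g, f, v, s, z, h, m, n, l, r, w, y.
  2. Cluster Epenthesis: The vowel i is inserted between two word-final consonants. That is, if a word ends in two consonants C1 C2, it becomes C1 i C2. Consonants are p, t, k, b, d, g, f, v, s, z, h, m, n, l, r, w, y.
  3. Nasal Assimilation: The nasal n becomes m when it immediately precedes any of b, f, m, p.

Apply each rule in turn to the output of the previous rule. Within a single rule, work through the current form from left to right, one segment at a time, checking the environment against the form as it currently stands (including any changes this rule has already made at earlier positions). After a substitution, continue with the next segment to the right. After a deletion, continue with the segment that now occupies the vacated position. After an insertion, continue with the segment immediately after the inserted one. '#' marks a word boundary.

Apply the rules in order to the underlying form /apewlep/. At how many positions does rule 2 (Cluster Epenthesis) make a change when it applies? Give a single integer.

1 Medial Vowel Deletion: [apewlep] → [apwlp]
2 Cluster Epenthesis: [apwlp] → [apwlip]
3 Nasal Assimilation: no change — [apwlip]
Rule 2 changed 1 position(s).

1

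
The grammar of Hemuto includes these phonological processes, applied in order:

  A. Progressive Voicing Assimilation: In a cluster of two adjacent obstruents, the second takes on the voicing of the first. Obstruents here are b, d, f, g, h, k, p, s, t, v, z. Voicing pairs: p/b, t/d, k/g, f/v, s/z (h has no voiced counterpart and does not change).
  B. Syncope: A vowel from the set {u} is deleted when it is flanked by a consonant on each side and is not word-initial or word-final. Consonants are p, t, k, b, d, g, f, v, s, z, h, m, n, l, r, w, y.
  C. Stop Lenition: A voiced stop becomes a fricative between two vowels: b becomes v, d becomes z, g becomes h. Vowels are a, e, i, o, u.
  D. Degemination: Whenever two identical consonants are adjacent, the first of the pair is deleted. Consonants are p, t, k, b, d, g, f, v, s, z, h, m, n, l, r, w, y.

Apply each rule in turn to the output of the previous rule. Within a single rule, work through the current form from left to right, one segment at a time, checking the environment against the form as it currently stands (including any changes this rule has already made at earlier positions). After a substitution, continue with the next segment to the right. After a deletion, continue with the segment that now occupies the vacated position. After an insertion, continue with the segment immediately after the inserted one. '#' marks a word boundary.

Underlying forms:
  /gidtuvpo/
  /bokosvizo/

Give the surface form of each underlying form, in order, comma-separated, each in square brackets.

[gidvbo], [bokosfizo]

/gidtuvpo/:
  A Progressive Voicing Assimilation: [gidtuvpo] → [gidduvbo]
  B Syncope: [gidduvbo] → [giddvbo]
  C Stop Lenition: no change — [giddvbo]
  D Degemination: [giddvbo] → [gidvbo]
/bokosvizo/:
  A Progressive Voicing Assimilation: [bokosvizo] → [bokosfizo]
  B Syncope: no change — [bokosfizo]
  C Stop Lenition: no change — [bokosfizo]
  D Degemination: no change — [bokosfizo]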